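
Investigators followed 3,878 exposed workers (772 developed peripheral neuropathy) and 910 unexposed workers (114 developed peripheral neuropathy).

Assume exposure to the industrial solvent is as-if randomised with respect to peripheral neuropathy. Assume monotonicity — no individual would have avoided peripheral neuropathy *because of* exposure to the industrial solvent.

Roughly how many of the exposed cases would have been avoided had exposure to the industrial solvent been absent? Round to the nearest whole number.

p₁ = P(outcome | exposed) = 772/3878 = 0.19907
p₀ = P(outcome | unexposed) = 114/910 = 0.12527
PN = (p₁ − p₀)/p₁ = (0.19907 − 0.12527) / 0.19907 ≈ 0.37071.
Attributable cases ≈ PN × (exposed cases) = 0.37071 × 772 ≈ 286.18.

about 286 cases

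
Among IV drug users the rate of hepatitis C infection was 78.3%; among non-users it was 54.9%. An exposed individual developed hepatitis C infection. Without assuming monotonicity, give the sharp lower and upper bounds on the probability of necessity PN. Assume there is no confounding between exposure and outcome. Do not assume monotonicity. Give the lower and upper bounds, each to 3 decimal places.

p₁ = 0.783, p₀ = 0.549.
Under exogeneity alone the bounds on PN are max{0,(p₁−p₀)/p₁} ≤ PN ≤ min{1,(1−p₀)/p₁}.
  lower = (p₁ − p₀)/p₁ = 0.234 / 0.783 ≈ 0.2989
  upper = min{1, (1 − p₀)/p₁} = 0.451 / 0.783 ≈ 0.5760

0.299 ≤ PN ≤ 0.576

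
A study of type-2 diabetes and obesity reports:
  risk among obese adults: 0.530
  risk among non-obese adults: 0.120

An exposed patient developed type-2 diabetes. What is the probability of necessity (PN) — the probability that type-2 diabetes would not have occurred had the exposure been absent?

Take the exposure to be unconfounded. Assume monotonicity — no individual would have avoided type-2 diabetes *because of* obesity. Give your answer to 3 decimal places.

Let p₁ = 0.53, p₀ = 0.12.
Under exogeneity and monotonicity, PN = (p₁ − p₀) / p₁.
PN = (0.53 − 0.12) / 0.53 = 0.41 / 0.53 ≈ 0.7736

PN ≈ 0.774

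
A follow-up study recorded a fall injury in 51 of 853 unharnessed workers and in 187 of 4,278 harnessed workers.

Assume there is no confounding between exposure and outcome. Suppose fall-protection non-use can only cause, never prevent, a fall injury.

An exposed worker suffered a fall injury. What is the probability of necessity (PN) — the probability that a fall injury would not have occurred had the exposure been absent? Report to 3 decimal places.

PN ≈ 0.269

p₁ = P(outcome | exposed) = 51/853 = 0.059789
p₀ = P(outcome | unexposed) = 187/4278 = 0.043712
Under exogeneity and monotonicity, PN = (p₁ − p₀) / p₁.
PN = (0.059789 − 0.043712) / 0.059789 = 0.016077 / 0.059789 ≈ 0.2689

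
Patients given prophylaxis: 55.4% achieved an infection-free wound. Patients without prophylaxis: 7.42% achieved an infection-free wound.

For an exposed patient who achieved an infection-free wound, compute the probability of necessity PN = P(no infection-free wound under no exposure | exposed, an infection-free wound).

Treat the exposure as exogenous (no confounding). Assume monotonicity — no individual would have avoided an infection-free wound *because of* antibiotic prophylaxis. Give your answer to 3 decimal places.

p₁ = 0.554, p₀ = 0.0742.
Under exogeneity and monotonicity, PN = (p₁ − p₀) / p₁.
PN = (0.554 − 0.0742) / 0.554 = 0.4798 / 0.554 ≈ 0.8661

PN ≈ 0.866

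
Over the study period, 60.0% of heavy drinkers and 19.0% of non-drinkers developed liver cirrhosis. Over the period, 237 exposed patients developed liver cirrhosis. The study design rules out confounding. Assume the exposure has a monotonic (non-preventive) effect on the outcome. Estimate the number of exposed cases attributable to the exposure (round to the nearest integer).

about 162 cases

p₁ = 0.6, p₀ = 0.19.
PN = (p₁ − p₀)/p₁ = (0.6 − 0.19) / 0.6 ≈ 0.68333.
Attributable cases ≈ PN × (exposed cases) = 0.68333 × 237 ≈ 161.95.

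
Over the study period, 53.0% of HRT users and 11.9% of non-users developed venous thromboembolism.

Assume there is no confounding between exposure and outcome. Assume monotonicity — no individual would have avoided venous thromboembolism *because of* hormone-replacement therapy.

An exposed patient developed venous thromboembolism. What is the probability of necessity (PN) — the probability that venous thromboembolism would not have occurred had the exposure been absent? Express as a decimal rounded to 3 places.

PN ≈ 0.775

p₁ = 0.53, p₀ = 0.119.
Under exogeneity and monotonicity, PN = (p₁ − p₀) / p₁.
PN = (0.53 − 0.119) / 0.53 = 0.411 / 0.53 ≈ 0.7755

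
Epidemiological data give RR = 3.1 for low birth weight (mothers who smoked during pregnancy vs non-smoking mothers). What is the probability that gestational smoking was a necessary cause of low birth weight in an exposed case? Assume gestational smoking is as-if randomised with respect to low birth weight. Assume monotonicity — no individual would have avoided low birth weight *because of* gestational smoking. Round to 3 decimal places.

PN ≈ 0.677

Under exogeneity and monotonicity, PN = (RR − 1) / RR = 1 − 1/RR.
PN = (3.1 − 1) / 3.1 = 2.1 / 3.1 ≈ 0.6774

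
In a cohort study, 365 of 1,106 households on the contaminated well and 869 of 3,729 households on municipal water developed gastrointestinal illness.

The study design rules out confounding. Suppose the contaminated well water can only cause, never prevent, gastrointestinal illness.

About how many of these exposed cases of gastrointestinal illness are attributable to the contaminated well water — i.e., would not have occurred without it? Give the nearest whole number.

about 107 cases

p₁ = P(outcome | exposed) = 365/1106 = 0.33002
p₀ = P(outcome | unexposed) = 869/3729 = 0.23304
PN = (p₁ − p₀)/p₁ = (0.33002 − 0.23304) / 0.33002 ≈ 0.29386.
Attributable cases ≈ PN × (exposed cases) = 0.29386 × 365 ≈ 107.26.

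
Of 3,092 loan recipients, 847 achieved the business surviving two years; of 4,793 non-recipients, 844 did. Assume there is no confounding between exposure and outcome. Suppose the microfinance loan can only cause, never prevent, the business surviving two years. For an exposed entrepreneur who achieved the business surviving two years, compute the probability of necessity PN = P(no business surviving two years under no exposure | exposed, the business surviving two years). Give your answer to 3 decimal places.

p₁ = P(outcome | exposed) = 847/3092 = 0.27393
p₀ = P(outcome | unexposed) = 844/4793 = 0.17609
Under exogeneity and monotonicity, PN = (p₁ − p₀) / p₁.
PN = (0.27393 − 0.17609) / 0.27393 = 0.097843 / 0.27393 ≈ 0.3572

PN ≈ 0.357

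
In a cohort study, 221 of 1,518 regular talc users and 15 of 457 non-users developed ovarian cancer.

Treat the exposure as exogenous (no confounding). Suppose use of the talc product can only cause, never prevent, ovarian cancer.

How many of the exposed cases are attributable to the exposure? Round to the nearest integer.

about 171 cases

p₁ = P(outcome | exposed) = 221/1518 = 0.14559
p₀ = P(outcome | unexposed) = 15/457 = 0.032823
PN = (p₁ − p₀)/p₁ = (0.14559 − 0.032823) / 0.14559 ≈ 0.77455.
Attributable cases ≈ PN × (exposed cases) = 0.77455 × 221 ≈ 171.18.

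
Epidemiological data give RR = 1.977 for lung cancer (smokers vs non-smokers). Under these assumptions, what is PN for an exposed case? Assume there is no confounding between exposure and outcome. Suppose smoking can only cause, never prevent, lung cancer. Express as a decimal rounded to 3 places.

Under exogeneity and monotonicity, PN = (RR − 1) / RR = 1 − 1/RR.
PN = (1.977 − 1) / 1.977 = 0.977 / 1.977 ≈ 0.4942

PN ≈ 0.494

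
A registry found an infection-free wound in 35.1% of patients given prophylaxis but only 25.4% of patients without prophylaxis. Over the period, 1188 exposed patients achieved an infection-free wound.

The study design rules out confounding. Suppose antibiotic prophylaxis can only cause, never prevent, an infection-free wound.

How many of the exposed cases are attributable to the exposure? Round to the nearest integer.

p₁ = 0.351, p₀ = 0.254.
PN = (p₁ − p₀)/p₁ = (0.351 − 0.254) / 0.351 ≈ 0.27635.
Attributable cases ≈ PN × (exposed cases) = 0.27635 × 1188 ≈ 328.31.

about 328 cases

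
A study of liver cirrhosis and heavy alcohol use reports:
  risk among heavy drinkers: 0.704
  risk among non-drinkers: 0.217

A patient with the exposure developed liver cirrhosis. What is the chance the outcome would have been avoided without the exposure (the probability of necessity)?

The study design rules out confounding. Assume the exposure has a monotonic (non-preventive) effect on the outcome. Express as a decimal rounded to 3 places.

PN ≈ 0.692

Let p₁ = 0.704, p₀ = 0.217.
Under exogeneity and monotonicity, PN = (p₁ − p₀) / p₁.
PN = (0.704 − 0.217) / 0.704 = 0.487 / 0.704 ≈ 0.6918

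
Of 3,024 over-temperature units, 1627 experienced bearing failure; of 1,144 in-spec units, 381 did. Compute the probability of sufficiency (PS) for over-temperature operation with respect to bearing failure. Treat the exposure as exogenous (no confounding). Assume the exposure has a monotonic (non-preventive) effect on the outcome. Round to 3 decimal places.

p₁ = P(outcome | exposed) = 1627/3024 = 0.53803
p₀ = P(outcome | unexposed) = 381/1144 = 0.33304
Under exogeneity and monotonicity, PS = (p₁ − p₀) / (1 − p₀).
PS = (0.53803 − 0.33304) / (1 − 0.33304) = 0.20499 / 0.66696 ≈ 0.3073

PS ≈ 0.307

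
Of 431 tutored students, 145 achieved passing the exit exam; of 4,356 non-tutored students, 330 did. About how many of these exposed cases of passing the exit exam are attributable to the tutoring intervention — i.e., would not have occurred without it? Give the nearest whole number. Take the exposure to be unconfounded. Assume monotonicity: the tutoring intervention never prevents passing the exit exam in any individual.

about 112 cases

p₁ = P(outcome | exposed) = 145/431 = 0.33643
p₀ = P(outcome | unexposed) = 330/4356 = 0.075758
PN = (p₁ − p₀)/p₁ = (0.33643 − 0.075758) / 0.33643 ≈ 0.77482.
Attributable cases ≈ PN × (exposed cases) = 0.77482 × 145 ≈ 112.35.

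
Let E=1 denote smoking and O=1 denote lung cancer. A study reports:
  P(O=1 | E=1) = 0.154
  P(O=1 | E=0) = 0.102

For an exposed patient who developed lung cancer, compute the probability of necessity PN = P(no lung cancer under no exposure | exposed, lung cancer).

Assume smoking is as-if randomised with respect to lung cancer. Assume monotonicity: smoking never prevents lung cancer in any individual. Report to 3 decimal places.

PN ≈ 0.338

Let p₁ = 0.154, p₀ = 0.102.
Under exogeneity and monotonicity, PN = (p₁ − p₀) / p₁.
PN = (0.154 − 0.102) / 0.154 = 0.052 / 0.154 ≈ 0.3377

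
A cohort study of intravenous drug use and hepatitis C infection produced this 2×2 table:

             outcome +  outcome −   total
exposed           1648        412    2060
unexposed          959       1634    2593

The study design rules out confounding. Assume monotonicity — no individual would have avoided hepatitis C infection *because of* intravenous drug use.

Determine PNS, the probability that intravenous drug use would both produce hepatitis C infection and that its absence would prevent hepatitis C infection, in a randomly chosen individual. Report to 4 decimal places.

p₁ = P(outcome | exposed) = 1648/2060 = 0.8
p₀ = P(outcome | unexposed) = 959/2593 = 0.36984
Under exogeneity and monotonicity, PNS = p₁ − p₀.
PNS = 0.8 − 0.36984 = 0.43016

PNS ≈ 0.4302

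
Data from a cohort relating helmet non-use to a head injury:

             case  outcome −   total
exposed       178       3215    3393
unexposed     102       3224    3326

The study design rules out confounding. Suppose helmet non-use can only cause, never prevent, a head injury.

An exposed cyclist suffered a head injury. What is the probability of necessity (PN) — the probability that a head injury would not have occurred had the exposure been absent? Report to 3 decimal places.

PN ≈ 0.415

p₁ = P(outcome | exposed) = 178/3393 = 0.052461
p₀ = P(outcome | unexposed) = 102/3326 = 0.030667
Under exogeneity and monotonicity, PN = (p₁ − p₀)/p₁.
PN = (0.052461 − 0.030667) / 0.052461 ≈ 0.4154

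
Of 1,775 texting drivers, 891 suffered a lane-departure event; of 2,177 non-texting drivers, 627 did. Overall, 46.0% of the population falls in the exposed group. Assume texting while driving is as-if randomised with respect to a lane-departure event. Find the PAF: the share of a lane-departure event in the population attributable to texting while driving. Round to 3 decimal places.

PAF ≈ 0.255

p₁ = P(outcome | exposed) = 891/1775 = 0.50197
p₀ = P(outcome | unexposed) = 627/2177 = 0.28801
Overall risk P(Y=1) = π·p₁ + (1−π)·p₀ = 0.46×0.50197 + 0.54×0.28801 = 0.38643.
Under exogeneity, PAF = [P(Y=1) − p₀] / P(Y=1).
PAF = (0.38643 − 0.28801) / 0.38643 ≈ 0.2547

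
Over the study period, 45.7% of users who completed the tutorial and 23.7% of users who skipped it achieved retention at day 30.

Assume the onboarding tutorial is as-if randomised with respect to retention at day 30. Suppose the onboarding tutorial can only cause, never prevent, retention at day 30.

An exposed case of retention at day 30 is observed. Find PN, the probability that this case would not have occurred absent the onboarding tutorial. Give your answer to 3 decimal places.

PN ≈ 0.481

p₁ = 0.457, p₀ = 0.237.
Under exogeneity and monotonicity, PN = (p₁ − p₀) / p₁.
PN = (0.457 − 0.237) / 0.457 = 0.22 / 0.457 ≈ 0.4814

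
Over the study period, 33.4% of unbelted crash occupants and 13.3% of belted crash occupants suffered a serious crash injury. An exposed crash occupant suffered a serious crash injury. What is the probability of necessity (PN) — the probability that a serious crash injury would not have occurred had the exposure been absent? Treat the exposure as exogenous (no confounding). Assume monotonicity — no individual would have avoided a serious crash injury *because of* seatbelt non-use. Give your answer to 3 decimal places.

p₁ = 0.334, p₀ = 0.133.
Under exogeneity and monotonicity, PN = (p₁ − p₀) / p₁.
PN = (0.334 − 0.133) / 0.334 = 0.201 / 0.334 ≈ 0.6018

PN ≈ 0.602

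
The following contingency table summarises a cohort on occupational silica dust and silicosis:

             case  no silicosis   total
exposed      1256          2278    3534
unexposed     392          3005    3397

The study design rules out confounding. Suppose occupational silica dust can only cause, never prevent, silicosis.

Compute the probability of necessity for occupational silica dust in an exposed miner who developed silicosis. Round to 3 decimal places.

PN ≈ 0.675

p₁ = P(outcome | exposed) = 1256/3534 = 0.3554
p₀ = P(outcome | unexposed) = 392/3397 = 0.1154
Under exogeneity and monotonicity, PN = (p₁ − p₀)/p₁.
PN = (0.3554 − 0.1154) / 0.3554 ≈ 0.6753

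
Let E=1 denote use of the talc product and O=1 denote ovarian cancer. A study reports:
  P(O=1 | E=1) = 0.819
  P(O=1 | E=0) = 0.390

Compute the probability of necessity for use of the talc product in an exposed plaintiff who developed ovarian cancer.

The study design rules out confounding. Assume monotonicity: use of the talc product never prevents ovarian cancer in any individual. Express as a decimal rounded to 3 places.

Let p₁ = 0.819, p₀ = 0.39.
Under exogeneity and monotonicity, PN = (p₁ − p₀) / p₁.
PN = (0.819 − 0.39) / 0.819 = 0.429 / 0.819 ≈ 0.5238

PN ≈ 0.524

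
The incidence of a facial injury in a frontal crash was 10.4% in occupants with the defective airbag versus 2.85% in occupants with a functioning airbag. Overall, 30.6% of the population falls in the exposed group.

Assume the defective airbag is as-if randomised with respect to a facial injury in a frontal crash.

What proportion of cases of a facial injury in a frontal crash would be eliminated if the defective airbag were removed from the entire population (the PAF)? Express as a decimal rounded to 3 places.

p₁ = 0.104, p₀ = 0.0285.
Overall risk P(Y=1) = π·p₁ + (1−π)·p₀ = 0.306×0.104 + 0.694×0.0285 = 0.051603.
Under exogeneity, PAF = [P(Y=1) − p₀] / P(Y=1).
PAF = (0.051603 − 0.0285) / 0.051603 ≈ 0.4477

PAF ≈ 0.448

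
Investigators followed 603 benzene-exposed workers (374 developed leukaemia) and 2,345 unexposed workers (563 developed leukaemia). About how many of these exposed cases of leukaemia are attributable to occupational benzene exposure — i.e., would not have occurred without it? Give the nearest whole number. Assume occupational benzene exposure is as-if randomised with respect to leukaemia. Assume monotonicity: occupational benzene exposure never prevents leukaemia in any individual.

p₁ = P(outcome | exposed) = 374/603 = 0.62023
p₀ = P(outcome | unexposed) = 563/2345 = 0.24009
PN = (p₁ − p₀)/p₁ = (0.62023 − 0.24009) / 0.62023 ≈ 0.61291.
Attributable cases ≈ PN × (exposed cases) = 0.61291 × 374 ≈ 229.23.

about 229 cases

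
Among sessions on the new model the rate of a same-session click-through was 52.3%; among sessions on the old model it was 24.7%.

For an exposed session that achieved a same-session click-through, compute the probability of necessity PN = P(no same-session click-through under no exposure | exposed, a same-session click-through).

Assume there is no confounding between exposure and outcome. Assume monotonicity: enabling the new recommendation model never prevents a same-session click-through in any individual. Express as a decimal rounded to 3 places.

PN ≈ 0.528

p₁ = 0.523, p₀ = 0.247.
Under exogeneity and monotonicity, PN = (p₁ − p₀) / p₁.
PN = (0.523 − 0.247) / 0.523 = 0.276 / 0.523 ≈ 0.5277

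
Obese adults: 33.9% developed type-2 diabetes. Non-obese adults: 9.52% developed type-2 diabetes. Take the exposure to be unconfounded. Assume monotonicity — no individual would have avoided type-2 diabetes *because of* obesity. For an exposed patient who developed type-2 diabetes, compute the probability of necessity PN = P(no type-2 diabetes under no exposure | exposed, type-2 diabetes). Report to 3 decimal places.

PN ≈ 0.719

p₁ = 0.339, p₀ = 0.0952.
Under exogeneity and monotonicity, PN = (p₁ − p₀) / p₁.
PN = (0.339 − 0.0952) / 0.339 = 0.2438 / 0.339 ≈ 0.7192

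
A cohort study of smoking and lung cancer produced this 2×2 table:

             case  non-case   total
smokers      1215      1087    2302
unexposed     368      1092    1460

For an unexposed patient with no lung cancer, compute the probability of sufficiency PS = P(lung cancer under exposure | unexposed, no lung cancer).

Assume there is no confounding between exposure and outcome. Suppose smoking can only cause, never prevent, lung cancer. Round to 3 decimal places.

PS ≈ 0.369

p₁ = P(outcome | exposed) = 1215/2302 = 0.5278
p₀ = P(outcome | unexposed) = 368/1460 = 0.25205
Under exogeneity and monotonicity, PS = (p₁ − p₀) / (1 − p₀).
PS = (0.5278 − 0.25205) / (1 − 0.25205) = 0.27575 / 0.74795 ≈ 0.3687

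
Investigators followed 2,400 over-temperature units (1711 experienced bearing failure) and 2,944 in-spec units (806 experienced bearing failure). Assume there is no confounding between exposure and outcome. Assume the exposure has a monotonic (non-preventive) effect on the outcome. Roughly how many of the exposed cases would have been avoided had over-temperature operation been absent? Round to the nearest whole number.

about 1054 cases

p₁ = P(outcome | exposed) = 1711/2400 = 0.71292
p₀ = P(outcome | unexposed) = 806/2944 = 0.27378
PN = (p₁ − p₀)/p₁ = (0.71292 − 0.27378) / 0.71292 ≈ 0.61598.
Attributable cases ≈ PN × (exposed cases) = 0.61598 × 1711 ≈ 1053.93.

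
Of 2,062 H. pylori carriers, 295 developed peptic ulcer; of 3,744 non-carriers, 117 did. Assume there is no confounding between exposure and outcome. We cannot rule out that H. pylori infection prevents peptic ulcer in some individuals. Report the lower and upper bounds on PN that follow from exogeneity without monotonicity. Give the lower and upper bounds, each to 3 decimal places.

0.782 ≤ PN ≤ 1.000

p₁ = P(outcome | exposed) = 295/2062 = 0.14306
p₀ = P(outcome | unexposed) = 117/3744 = 0.03125
Under exogeneity alone the bounds on PN are max{0,(p₁−p₀)/p₁} ≤ PN ≤ min{1,(1−p₀)/p₁}.
  lower = (p₁ − p₀)/p₁ = 0.11181 / 0.14306 ≈ 0.7816
  upper = min{1, (1 − p₀)/p₁} = 0.96875 / 0.14306 ≈ 6.7714 → capped at 1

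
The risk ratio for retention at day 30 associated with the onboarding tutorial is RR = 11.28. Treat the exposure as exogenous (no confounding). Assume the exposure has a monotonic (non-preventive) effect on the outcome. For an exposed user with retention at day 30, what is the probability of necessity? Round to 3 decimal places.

PN ≈ 0.911

Under exogeneity and monotonicity, PN = (RR − 1) / RR = 1 − 1/RR.
PN = (11.28 − 1) / 11.28 = 10.28 / 11.28 ≈ 0.9113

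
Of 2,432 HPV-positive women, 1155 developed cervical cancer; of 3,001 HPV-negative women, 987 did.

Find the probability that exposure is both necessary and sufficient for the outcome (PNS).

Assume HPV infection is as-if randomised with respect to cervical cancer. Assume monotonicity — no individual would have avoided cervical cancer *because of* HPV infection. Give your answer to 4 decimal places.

PNS ≈ 0.1460

p₁ = P(outcome | exposed) = 1155/2432 = 0.47492
p₀ = P(outcome | unexposed) = 987/3001 = 0.32889
Under exogeneity and monotonicity, PNS = p₁ − p₀.
PNS = 0.47492 − 0.32889 = 0.14603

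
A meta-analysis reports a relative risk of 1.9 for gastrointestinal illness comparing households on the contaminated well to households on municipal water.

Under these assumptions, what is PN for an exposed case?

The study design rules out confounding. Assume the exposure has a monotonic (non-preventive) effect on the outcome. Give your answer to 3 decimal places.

Under exogeneity and monotonicity, PN = (RR − 1) / RR = 1 − 1/RR.
PN = (1.9 − 1) / 1.9 = 0.9 / 1.9 ≈ 0.4737

PN ≈ 0.474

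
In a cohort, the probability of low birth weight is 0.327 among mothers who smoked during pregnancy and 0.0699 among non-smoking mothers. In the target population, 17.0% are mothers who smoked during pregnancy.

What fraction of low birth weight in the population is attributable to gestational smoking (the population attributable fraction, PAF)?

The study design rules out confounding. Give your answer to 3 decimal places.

Let p₁ = 0.327, p₀ = 0.0699.
Overall risk P(Y=1) = π·p₁ + (1−π)·p₀ = 0.17×0.327 + 0.83×0.0699 = 0.11361.
Under exogeneity, PAF = [P(Y=1) − p₀] / P(Y=1).
PAF = (0.11361 − 0.0699) / 0.11361 ≈ 0.3847

PAF ≈ 0.385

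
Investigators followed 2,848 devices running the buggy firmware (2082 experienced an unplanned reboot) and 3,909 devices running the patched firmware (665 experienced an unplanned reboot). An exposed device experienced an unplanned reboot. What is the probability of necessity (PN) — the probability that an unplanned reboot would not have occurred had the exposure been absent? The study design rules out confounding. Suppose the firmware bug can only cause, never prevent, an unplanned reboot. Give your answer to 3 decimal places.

p₁ = P(outcome | exposed) = 2082/2848 = 0.73104
p₀ = P(outcome | unexposed) = 665/3909 = 0.17012
Under exogeneity and monotonicity, PN = (p₁ − p₀) / p₁.
PN = (0.73104 − 0.17012) / 0.73104 = 0.56092 / 0.73104 ≈ 0.7673

PN ≈ 0.767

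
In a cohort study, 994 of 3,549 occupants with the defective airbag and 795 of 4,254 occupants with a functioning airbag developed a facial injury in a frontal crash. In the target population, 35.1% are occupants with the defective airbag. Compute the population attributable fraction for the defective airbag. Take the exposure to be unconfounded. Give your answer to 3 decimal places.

p₁ = P(outcome | exposed) = 994/3549 = 0.28008
p₀ = P(outcome | unexposed) = 795/4254 = 0.18688
Overall risk P(Y=1) = π·p₁ + (1−π)·p₀ = 0.351×0.28008 + 0.649×0.18688 = 0.21959.
Under exogeneity, PAF = [P(Y=1) − p₀] / P(Y=1).
PAF = (0.21959 − 0.18688) / 0.21959 ≈ 0.1490

PAF ≈ 0.149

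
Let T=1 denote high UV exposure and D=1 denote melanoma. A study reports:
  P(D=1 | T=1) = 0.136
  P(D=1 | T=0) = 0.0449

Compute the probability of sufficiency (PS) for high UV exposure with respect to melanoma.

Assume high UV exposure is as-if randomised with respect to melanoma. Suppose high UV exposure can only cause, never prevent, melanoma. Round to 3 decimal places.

Let p₁ = 0.136, p₀ = 0.0449.
Under exogeneity and monotonicity, PS = (p₁ − p₀) / (1 − p₀).
PS = (0.136 − 0.0449) / (1 − 0.0449) = 0.0911 / 0.9551 ≈ 0.0954

PS ≈ 0.095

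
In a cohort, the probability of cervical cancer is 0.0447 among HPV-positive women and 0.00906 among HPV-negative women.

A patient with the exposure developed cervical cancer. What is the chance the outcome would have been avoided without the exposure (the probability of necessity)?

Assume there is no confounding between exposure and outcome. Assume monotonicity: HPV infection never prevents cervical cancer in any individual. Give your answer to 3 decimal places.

PN ≈ 0.797

Let p₁ = 0.0447, p₀ = 0.00906.
Under exogeneity and monotonicity, PN = (p₁ − p₀) / p₁.
PN = (0.0447 − 0.00906) / 0.0447 = 0.03564 / 0.0447 ≈ 0.7973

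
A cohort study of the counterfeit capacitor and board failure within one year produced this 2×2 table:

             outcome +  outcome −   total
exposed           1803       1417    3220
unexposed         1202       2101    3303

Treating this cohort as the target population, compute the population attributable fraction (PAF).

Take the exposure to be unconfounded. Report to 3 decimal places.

PAF ≈ 0.210

p₁ = P(outcome | exposed) = 1803/3220 = 0.55994
p₀ = P(outcome | unexposed) = 1202/3303 = 0.36391
Exposure prevalence π = 3220/6523 = 0.49364; overall risk P(Y=1) = 0.46068.
Under exogeneity, PAF = [P(Y=1) − p₀]/P(Y=1).
PAF = (0.46068 − 0.36391) / 0.46068 ≈ 0.2101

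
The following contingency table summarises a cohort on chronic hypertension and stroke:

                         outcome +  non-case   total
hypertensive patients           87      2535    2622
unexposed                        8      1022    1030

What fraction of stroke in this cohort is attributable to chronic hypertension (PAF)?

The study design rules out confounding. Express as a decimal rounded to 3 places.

PAF ≈ 0.701

p₁ = P(outcome | exposed) = 87/2622 = 0.033181
p₀ = P(outcome | unexposed) = 8/1030 = 0.007767
Exposure prevalence π = 2622/3652 = 0.71796; overall risk P(Y=1) = 0.026013.
Under exogeneity, PAF = [P(Y=1) − p₀]/P(Y=1).
PAF = (0.026013 − 0.007767) / 0.026013 ≈ 0.7014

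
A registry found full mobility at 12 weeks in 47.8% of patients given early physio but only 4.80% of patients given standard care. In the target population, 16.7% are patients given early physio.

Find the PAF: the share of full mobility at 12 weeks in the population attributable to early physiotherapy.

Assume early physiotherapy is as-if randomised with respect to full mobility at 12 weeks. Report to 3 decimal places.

p₁ = 0.478, p₀ = 0.048.
Overall risk P(Y=1) = π·p₁ + (1−π)·p₀ = 0.167×0.478 + 0.833×0.048 = 0.11981.
Under exogeneity, PAF = [P(Y=1) − p₀] / P(Y=1).
PAF = (0.11981 − 0.048) / 0.11981 ≈ 0.5994

PAF ≈ 0.599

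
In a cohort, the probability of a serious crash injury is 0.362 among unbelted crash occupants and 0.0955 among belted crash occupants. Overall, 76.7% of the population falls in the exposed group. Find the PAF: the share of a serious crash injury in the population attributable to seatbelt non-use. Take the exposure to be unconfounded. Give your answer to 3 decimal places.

Let p₁ = 0.362, p₀ = 0.0955.
Overall risk P(Y=1) = π·p₁ + (1−π)·p₀ = 0.767×0.362 + 0.233×0.0955 = 0.29991.
Under exogeneity, PAF = [P(Y=1) − p₀] / P(Y=1).
PAF = (0.29991 − 0.0955) / 0.29991 ≈ 0.6816

PAF ≈ 0.682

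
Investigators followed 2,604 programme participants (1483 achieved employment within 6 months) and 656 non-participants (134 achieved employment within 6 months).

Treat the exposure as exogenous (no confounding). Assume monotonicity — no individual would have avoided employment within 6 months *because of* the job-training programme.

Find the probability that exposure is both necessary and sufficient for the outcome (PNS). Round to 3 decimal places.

p₁ = P(outcome | exposed) = 1483/2604 = 0.56951
p₀ = P(outcome | unexposed) = 134/656 = 0.20427
Under exogeneity and monotonicity, PNS = p₁ − p₀.
PNS = 0.56951 − 0.20427 = 0.36524

PNS ≈ 0.365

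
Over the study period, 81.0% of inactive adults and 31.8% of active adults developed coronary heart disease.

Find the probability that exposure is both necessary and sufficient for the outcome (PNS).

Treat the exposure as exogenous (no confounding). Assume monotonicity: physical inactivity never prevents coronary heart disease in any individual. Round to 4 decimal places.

p₁ = 0.81, p₀ = 0.318.
Under exogeneity and monotonicity, PNS = p₁ − p₀.
PNS = 0.81 − 0.318 = 0.492

PNS ≈ 0.4920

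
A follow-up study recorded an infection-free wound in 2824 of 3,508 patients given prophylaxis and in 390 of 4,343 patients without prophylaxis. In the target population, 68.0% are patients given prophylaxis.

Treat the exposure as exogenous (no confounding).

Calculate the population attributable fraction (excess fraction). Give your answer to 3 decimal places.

p₁ = P(outcome | exposed) = 2824/3508 = 0.80502
p₀ = P(outcome | unexposed) = 390/4343 = 0.0898
Overall risk P(Y=1) = π·p₁ + (1−π)·p₀ = 0.68×0.80502 + 0.32×0.0898 = 0.57615.
Under exogeneity, PAF = [P(Y=1) − p₀] / P(Y=1).
PAF = (0.57615 − 0.0898) / 0.57615 ≈ 0.8441

PAF ≈ 0.844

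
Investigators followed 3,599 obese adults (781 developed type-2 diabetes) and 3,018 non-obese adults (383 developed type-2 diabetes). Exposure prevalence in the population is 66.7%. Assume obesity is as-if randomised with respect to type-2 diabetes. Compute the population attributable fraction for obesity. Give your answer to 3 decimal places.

PAF ≈ 0.321

p₁ = P(outcome | exposed) = 781/3599 = 0.217
p₀ = P(outcome | unexposed) = 383/3018 = 0.12691
Overall risk P(Y=1) = π·p₁ + (1−π)·p₀ = 0.667×0.217 + 0.333×0.12691 = 0.187.
Under exogeneity, PAF = [P(Y=1) − p₀] / P(Y=1).
PAF = (0.187 − 0.12691) / 0.187 ≈ 0.3214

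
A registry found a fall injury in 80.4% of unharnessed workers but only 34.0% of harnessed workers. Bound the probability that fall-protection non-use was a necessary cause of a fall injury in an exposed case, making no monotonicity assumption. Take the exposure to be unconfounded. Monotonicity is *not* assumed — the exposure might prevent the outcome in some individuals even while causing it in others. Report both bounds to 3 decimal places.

p₁ = 0.804, p₀ = 0.34.
Under exogeneity alone the bounds on PN are max{0,(p₁−p₀)/p₁} ≤ PN ≤ min{1,(1−p₀)/p₁}.
  lower = (p₁ − p₀)/p₁ = 0.464 / 0.804 ≈ 0.5771
  upper = min{1, (1 − p₀)/p₁} = 0.66 / 0.804 ≈ 0.8209

0.577 ≤ PN ≤ 0.821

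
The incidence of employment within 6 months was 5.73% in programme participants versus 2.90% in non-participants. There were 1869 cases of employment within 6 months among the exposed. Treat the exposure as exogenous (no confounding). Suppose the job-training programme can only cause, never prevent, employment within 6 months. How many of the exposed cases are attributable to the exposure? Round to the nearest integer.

p₁ = 0.0573, p₀ = 0.029.
PN = (p₁ − p₀)/p₁ = (0.0573 − 0.029) / 0.0573 ≈ 0.49389.
Attributable cases ≈ PN × (exposed cases) = 0.49389 × 1869 ≈ 923.08.

about 923 cases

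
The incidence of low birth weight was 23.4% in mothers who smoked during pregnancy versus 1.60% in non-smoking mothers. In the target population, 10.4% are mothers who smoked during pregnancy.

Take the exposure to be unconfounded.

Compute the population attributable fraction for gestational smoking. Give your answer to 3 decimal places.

PAF ≈ 0.586

p₁ = 0.234, p₀ = 0.016.
Overall risk P(Y=1) = π·p₁ + (1−π)·p₀ = 0.104×0.234 + 0.896×0.016 = 0.038672.
Under exogeneity, PAF = [P(Y=1) − p₀] / P(Y=1).
PAF = (0.038672 − 0.016) / 0.038672 ≈ 0.5863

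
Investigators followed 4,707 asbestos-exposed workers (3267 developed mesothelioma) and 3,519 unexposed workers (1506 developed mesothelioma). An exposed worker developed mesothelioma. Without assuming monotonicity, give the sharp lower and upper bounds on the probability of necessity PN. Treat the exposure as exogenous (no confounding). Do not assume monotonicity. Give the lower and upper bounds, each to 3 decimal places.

0.383 ≤ PN ≤ 0.824

p₁ = P(outcome | exposed) = 3267/4707 = 0.69407
p₀ = P(outcome | unexposed) = 1506/3519 = 0.42796
Under exogeneity alone the bounds on PN are max{0,(p₁−p₀)/p₁} ≤ PN ≤ min{1,(1−p₀)/p₁}.
  lower = (p₁ − p₀)/p₁ = 0.26611 / 0.69407 ≈ 0.3834
  upper = min{1, (1 − p₀)/p₁} = 0.57204 / 0.69407 ≈ 0.8242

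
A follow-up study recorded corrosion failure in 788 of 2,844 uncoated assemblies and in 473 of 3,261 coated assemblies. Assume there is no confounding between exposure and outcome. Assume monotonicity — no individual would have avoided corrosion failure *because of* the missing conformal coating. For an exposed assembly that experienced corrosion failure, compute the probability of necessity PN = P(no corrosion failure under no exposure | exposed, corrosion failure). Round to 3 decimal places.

p₁ = P(outcome | exposed) = 788/2844 = 0.27707
p₀ = P(outcome | unexposed) = 473/3261 = 0.14505
Under exogeneity and monotonicity, PN = (p₁ − p₀) / p₁.
PN = (0.27707 − 0.14505) / 0.27707 = 0.13203 / 0.27707 ≈ 0.4765

PN ≈ 0.477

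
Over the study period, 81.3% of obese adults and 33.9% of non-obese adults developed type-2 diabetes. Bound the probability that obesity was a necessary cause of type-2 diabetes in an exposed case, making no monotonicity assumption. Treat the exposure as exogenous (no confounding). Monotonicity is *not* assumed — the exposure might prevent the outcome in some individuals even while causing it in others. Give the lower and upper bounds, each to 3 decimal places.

0.583 ≤ PN ≤ 0.813

p₁ = 0.813, p₀ = 0.339.
Under exogeneity alone the bounds on PN are max{0,(p₁−p₀)/p₁} ≤ PN ≤ min{1,(1−p₀)/p₁}.
  lower = (p₁ − p₀)/p₁ = 0.474 / 0.813 ≈ 0.5830
  upper = min{1, (1 − p₀)/p₁} = 0.661 / 0.813 ≈ 0.8130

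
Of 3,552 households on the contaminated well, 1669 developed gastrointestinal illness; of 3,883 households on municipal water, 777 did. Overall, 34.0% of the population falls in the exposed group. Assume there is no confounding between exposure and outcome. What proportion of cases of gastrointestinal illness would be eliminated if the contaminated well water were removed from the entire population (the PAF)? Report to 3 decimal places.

PAF ≈ 0.314

p₁ = P(outcome | exposed) = 1669/3552 = 0.46988
p₀ = P(outcome | unexposed) = 777/3883 = 0.2001
Overall risk P(Y=1) = π·p₁ + (1−π)·p₀ = 0.34×0.46988 + 0.66×0.2001 = 0.29183.
Under exogeneity, PAF = [P(Y=1) − p₀] / P(Y=1).
PAF = (0.29183 − 0.2001) / 0.29183 ≈ 0.3143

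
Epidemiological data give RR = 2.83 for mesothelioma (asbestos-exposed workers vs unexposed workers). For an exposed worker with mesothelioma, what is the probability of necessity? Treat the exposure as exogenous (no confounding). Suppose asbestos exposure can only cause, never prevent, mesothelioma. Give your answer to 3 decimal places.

PN ≈ 0.647

Under exogeneity and monotonicity, PN = (RR − 1) / RR = 1 − 1/RR.
PN = (2.83 − 1) / 2.83 = 1.83 / 2.83 ≈ 0.6466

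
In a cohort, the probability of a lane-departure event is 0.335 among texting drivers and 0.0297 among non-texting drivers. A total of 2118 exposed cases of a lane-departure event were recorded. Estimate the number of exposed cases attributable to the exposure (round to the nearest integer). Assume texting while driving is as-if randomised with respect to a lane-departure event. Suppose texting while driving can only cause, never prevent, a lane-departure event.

about 1930 cases

Let p₁ = 0.335, p₀ = 0.0297.
PN = (p₁ − p₀)/p₁ = (0.335 − 0.0297) / 0.335 ≈ 0.91134.
Attributable cases ≈ PN × (exposed cases) = 0.91134 × 2118 ≈ 1930.23.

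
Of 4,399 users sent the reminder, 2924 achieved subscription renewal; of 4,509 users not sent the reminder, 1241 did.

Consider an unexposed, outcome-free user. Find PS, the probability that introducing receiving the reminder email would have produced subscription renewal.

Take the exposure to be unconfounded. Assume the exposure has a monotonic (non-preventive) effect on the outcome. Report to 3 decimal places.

PS ≈ 0.537

p₁ = P(outcome | exposed) = 2924/4399 = 0.6647
p₀ = P(outcome | unexposed) = 1241/4509 = 0.27523
Under exogeneity and monotonicity, PS = (p₁ − p₀) / (1 − p₀).
PS = (0.6647 − 0.27523) / (1 − 0.27523) = 0.38947 / 0.72477 ≈ 0.5374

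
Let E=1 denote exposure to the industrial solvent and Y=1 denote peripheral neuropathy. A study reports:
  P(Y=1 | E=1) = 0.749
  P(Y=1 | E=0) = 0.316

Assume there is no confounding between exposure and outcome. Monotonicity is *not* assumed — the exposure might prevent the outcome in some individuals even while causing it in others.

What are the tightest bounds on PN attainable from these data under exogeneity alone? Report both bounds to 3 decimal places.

Let p₁ = 0.749, p₀ = 0.316.
Under exogeneity alone the bounds on PN are max{0,(p₁−p₀)/p₁} ≤ PN ≤ min{1,(1−p₀)/p₁}.
  lower = (p₁ − p₀)/p₁ = 0.433 / 0.749 ≈ 0.5781
  upper = min{1, (1 − p₀)/p₁} = 0.684 / 0.749 ≈ 0.9132

0.578 ≤ PN ≤ 0.913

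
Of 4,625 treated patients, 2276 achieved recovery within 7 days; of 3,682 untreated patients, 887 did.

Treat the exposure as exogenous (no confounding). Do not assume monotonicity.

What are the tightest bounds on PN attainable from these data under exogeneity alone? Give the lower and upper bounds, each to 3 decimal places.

0.510 ≤ PN ≤ 1.000

p₁ = P(outcome | exposed) = 2276/4625 = 0.49211
p₀ = P(outcome | unexposed) = 887/3682 = 0.2409
Under exogeneity alone the bounds on PN are max{0,(p₁−p₀)/p₁} ≤ PN ≤ min{1,(1−p₀)/p₁}.
  lower = (p₁ − p₀)/p₁ = 0.25121 / 0.49211 ≈ 0.5105
  upper = min{1, (1 − p₀)/p₁} = 0.7591 / 0.49211 ≈ 1.5425 → capped at 1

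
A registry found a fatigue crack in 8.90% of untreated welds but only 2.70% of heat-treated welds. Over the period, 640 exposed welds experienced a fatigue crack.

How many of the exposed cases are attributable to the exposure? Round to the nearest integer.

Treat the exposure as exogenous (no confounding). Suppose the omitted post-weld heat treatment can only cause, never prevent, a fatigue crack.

about 446 cases

p₁ = 0.089, p₀ = 0.027.
PN = (p₁ − p₀)/p₁ = (0.089 − 0.027) / 0.089 ≈ 0.69663.
Attributable cases ≈ PN × (exposed cases) = 0.69663 × 640 ≈ 445.84.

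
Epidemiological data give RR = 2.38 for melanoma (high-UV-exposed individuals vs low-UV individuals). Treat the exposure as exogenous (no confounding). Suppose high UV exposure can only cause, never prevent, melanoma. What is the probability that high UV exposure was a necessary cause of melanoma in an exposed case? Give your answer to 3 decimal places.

PN ≈ 0.580

Under exogeneity and monotonicity, PN = (RR − 1) / RR = 1 − 1/RR.
PN = (2.38 − 1) / 2.38 = 1.38 / 2.38 ≈ 0.5798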